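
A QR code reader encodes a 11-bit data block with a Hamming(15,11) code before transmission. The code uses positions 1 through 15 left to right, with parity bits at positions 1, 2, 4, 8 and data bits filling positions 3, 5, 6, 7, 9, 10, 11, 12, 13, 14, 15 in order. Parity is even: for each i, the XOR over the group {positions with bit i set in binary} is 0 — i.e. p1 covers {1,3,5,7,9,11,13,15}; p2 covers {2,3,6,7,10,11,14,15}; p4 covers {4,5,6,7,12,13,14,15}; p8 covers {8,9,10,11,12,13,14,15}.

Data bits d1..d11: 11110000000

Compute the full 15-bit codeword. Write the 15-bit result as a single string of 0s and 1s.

111111100000000

Place data at non-parity positions: p1 p2 1 p4 1 1 1 p8 0 0 0 0 0 0 0
p1 (pos 1,3,5,7,9,11,13,15): XOR of data positions = 1⊕1⊕1⊕0⊕0⊕0⊕0 = 1
p2 (pos 2,3,6,7,10,11,14,15): XOR of data positions = 1⊕1⊕1⊕0⊕0⊕0⊕0 = 1
p4 (pos 4,5,6,7,12,13,14,15): XOR of data positions = 1⊕1⊕1⊕0⊕0⊕0⊕0 = 1
p8 (pos 8,9,10,11,12,13,14,15): XOR of data positions = 0⊕0⊕0⊕0⊕0⊕0⊕0 = 0
Codeword: 111111100000000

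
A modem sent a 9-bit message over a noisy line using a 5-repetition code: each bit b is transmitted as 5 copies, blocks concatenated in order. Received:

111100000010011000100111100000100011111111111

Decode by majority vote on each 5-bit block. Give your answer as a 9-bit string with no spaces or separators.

Block 1 (11110): 4 ones → 1
Block 2 (00000): 0 ones → 0
Block 3 (10011): 3 ones → 1
Block 4 (00010): 1 one → 0
Block 5 (01111): 4 ones → 1
Block 6 (00000): 0 ones → 0
Block 7 (10001): 2 ones → 0
Block 8 (11111): 5 ones → 1
Block 9 (11111): 5 ones → 1

101010011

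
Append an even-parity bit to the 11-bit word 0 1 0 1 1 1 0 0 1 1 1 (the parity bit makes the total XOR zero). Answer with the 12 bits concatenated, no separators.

XOR of the 11 data bits: 0⊕1⊕0⊕1⊕1⊕1⊕0⊕0⊕1⊕1⊕1 = 1
Parity bit = 1 (so all 12 bits XOR to 0).

010111001111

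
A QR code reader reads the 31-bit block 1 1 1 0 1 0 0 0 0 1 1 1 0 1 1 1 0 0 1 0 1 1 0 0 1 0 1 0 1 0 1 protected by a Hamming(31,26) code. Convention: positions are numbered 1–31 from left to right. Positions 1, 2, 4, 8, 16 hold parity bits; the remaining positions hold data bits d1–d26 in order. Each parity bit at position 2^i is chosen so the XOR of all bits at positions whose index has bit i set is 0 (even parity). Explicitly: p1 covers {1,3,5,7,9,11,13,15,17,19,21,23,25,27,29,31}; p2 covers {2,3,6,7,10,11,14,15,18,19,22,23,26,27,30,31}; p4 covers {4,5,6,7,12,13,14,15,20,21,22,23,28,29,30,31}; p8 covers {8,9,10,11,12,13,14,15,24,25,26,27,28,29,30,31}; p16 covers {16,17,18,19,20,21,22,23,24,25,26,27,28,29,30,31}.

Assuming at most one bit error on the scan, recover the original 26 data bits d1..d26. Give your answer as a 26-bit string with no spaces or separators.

s1 (pos 1,3,5,7,9,11,13,15,17,19,21,23,25,27,29,31): 1⊕1⊕1⊕0⊕0⊕1⊕0⊕1⊕0⊕1⊕1⊕0⊕1⊕1⊕1⊕1 = 1
s2 (pos 2,3,6,7,10,11,14,15,18,19,22,23,26,27,30,31): 1⊕1⊕0⊕0⊕1⊕1⊕1⊕1⊕0⊕1⊕1⊕0⊕0⊕1⊕0⊕1 = 0
s4 (pos 4,5,6,7,12,13,14,15,20,21,22,23,28,29,30,31): 0⊕1⊕0⊕0⊕1⊕0⊕1⊕1⊕0⊕1⊕1⊕0⊕0⊕1⊕0⊕1 = 0
s8 (pos 8,9,10,11,12,13,14,15,24,25,26,27,28,29,30,31): 0⊕0⊕1⊕1⊕1⊕0⊕1⊕1⊕0⊕1⊕0⊕1⊕0⊕1⊕0⊕1 = 1
s16 (pos 16,17,18,19,20,21,22,23,24,25,26,27,28,29,30,31): 1⊕0⊕0⊕1⊕0⊕1⊕1⊕0⊕0⊕1⊕0⊕1⊕0⊕1⊕0⊕1 = 0
Syndrome s16…s1 = 01001 → error at position 9.
Flip position 9: 1110100001110111001011001010101 → 1110100011110111001011001010101
Read data bits from positions 3,5,6,7,9,10,11,12,13,14,15,17,18,19,20,21,22,23,24,25,26,27,28,29,30,31: 11001111011001011001010101

11001111011001011001010101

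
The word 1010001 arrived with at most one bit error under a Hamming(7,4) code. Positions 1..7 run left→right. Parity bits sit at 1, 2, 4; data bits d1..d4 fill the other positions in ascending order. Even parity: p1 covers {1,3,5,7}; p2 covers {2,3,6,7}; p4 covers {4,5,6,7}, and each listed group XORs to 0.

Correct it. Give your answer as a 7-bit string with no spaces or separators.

1010101

s1 (pos 1,3,5,7): 1⊕1⊕0⊕1 = 1
s2 (pos 2,3,6,7): 0⊕1⊕0⊕1 = 0
s4 (pos 4,5,6,7): 0⊕0⊕0⊕1 = 1
Syndrome s4…s1 = 101 → error at position 5.
Flip position 5: 1010001 → 1010101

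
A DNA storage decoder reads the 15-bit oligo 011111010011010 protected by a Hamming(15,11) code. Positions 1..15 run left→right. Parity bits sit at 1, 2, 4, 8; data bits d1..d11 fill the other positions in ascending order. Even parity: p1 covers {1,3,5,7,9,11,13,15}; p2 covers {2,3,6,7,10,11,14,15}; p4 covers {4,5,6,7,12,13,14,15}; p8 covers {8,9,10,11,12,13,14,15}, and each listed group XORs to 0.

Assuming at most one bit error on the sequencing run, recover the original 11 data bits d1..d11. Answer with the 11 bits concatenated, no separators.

11110011010

s1 (pos 1,3,5,7,9,11,13,15): 0⊕1⊕1⊕0⊕0⊕1⊕0⊕0 = 1
s2 (pos 2,3,6,7,10,11,14,15): 1⊕1⊕1⊕0⊕0⊕1⊕1⊕0 = 1
s4 (pos 4,5,6,7,12,13,14,15): 1⊕1⊕1⊕0⊕1⊕0⊕1⊕0 = 1
s8 (pos 8,9,10,11,12,13,14,15): 1⊕0⊕0⊕1⊕1⊕0⊕1⊕0 = 0
Syndrome s8…s1 = 0111 → error at position 7.
Flip position 7: 011111010011010 → 011111110011010
Read data bits from positions 3,5,6,7,9,10,11,12,13,14,15: 11110011010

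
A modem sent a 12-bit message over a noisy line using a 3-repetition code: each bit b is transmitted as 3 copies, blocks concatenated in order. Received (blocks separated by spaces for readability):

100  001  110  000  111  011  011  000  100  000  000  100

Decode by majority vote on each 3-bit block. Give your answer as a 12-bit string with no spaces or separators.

Block 1 (100): 1 one → 0
Block 2 (001): 1 one → 0
Block 3 (110): 2 ones → 1
Block 4 (000): 0 ones → 0
Block 5 (111): 3 ones → 1
Block 6 (011): 2 ones → 1
Block 7 (011): 2 ones → 1
Block 8 (000): 0 ones → 0
Block 9 (100): 1 one → 0
Block 10 (000): 0 ones → 0
Block 11 (000): 0 ones → 0
Block 12 (100): 1 one → 0

001011100000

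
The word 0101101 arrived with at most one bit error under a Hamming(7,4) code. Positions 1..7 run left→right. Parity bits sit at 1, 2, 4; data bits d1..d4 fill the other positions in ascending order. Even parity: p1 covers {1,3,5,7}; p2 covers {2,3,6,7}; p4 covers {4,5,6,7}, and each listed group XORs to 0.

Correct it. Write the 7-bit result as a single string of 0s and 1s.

0100101

s1 (pos 1,3,5,7): 0⊕0⊕1⊕1 = 0
s2 (pos 2,3,6,7): 1⊕0⊕0⊕1 = 0
s4 (pos 4,5,6,7): 1⊕1⊕0⊕1 = 1
Syndrome s4…s1 = 100 → error at position 4.
Flip position 4: 0101101 → 0100101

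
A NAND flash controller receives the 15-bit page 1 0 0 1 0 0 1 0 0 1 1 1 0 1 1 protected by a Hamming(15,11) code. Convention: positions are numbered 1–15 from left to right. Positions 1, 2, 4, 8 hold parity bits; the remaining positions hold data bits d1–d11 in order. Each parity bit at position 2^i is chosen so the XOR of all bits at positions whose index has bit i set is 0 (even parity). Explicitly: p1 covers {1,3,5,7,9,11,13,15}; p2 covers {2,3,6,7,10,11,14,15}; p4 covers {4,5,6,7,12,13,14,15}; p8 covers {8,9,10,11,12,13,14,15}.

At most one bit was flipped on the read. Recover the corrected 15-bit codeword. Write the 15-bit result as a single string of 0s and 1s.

s1 (pos 1,3,5,7,9,11,13,15): 1⊕0⊕0⊕1⊕0⊕1⊕0⊕1 = 0
s2 (pos 2,3,6,7,10,11,14,15): 0⊕0⊕0⊕1⊕1⊕1⊕1⊕1 = 1
s4 (pos 4,5,6,7,12,13,14,15): 1⊕0⊕0⊕1⊕1⊕0⊕1⊕1 = 1
s8 (pos 8,9,10,11,12,13,14,15): 0⊕0⊕1⊕1⊕1⊕0⊕1⊕1 = 1
Syndrome s8…s1 = 1110 → error at position 14.
Flip position 14: 100100100111011 → 100100100111001

100100100111001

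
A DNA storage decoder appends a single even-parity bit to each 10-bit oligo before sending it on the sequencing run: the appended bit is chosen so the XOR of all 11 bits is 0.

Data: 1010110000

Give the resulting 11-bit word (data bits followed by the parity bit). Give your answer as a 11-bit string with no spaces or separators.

10101100000

XOR of the 10 data bits: 1⊕0⊕1⊕0⊕1⊕1⊕0⊕0⊕0⊕0 = 0
Parity bit = 0 (so all 11 bits XOR to 0).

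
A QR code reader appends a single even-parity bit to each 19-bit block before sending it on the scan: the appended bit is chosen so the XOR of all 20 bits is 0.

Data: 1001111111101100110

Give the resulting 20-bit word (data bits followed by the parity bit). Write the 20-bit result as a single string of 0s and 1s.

10011111111011001101

XOR of the 19 data bits: 1⊕0⊕0⊕1⊕1⊕1⊕1⊕1⊕1⊕1⊕1⊕0⊕1⊕1⊕0⊕0⊕1⊕1⊕0 = 1
Parity bit = 1 (so all 20 bits XOR to 0).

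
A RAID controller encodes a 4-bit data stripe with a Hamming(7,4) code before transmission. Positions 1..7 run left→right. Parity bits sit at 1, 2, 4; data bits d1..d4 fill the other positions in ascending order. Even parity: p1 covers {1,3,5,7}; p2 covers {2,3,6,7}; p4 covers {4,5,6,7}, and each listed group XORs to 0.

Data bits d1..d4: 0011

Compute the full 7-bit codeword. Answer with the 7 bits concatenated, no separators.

1000011

Place data at non-parity positions: p1 p2 0 p4 0 1 1
p1 (pos 1,3,5,7): XOR of data positions = 0⊕0⊕1 = 1
p2 (pos 2,3,6,7): XOR of data positions = 0⊕1⊕1 = 0
p4 (pos 4,5,6,7): XOR of data positions = 0⊕1⊕1 = 0
Codeword: 1000011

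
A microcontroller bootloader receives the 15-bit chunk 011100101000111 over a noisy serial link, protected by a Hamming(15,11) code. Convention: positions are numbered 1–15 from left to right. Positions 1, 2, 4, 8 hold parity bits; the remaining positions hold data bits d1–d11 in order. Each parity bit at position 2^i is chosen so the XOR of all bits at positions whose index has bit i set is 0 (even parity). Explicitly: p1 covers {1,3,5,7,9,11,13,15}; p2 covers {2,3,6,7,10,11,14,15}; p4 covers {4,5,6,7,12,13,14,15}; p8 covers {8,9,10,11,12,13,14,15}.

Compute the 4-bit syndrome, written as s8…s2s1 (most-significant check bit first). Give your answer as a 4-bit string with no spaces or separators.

s1 (pos 1,3,5,7,9,11,13,15): 0⊕1⊕0⊕1⊕1⊕0⊕1⊕1 = 1
s2 (pos 2,3,6,7,10,11,14,15): 1⊕1⊕0⊕1⊕0⊕0⊕1⊕1 = 1
s4 (pos 4,5,6,7,12,13,14,15): 1⊕0⊕0⊕1⊕0⊕1⊕1⊕1 = 1
s8 (pos 8,9,10,11,12,13,14,15): 0⊕1⊕0⊕0⊕0⊕1⊕1⊕1 = 0
Syndrome s8…s1 = 0111 → error at position 7.

0111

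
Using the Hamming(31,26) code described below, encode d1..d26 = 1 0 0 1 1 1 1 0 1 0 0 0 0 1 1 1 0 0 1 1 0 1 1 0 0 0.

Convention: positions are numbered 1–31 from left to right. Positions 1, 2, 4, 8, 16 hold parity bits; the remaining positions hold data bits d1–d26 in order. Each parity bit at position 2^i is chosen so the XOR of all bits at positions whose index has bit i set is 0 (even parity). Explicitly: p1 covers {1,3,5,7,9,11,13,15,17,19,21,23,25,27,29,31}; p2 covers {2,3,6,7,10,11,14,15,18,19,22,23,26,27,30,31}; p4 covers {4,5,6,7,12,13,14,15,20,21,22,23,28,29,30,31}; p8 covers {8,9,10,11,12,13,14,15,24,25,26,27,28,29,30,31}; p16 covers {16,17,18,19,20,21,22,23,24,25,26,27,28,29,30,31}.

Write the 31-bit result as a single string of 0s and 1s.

1011001011101001001110011011000

Place data at non-parity positions: p1 p2 1 p4 0 0 1 p8 1 1 1 0 1 0 0 p16 0 0 1 1 1 0 0 1 1 0 1 1 0 0 0
p1 (pos 1,3,5,7,9,11,13,15,17,19,21,23,25,27,29,31): XOR of data positions = 1⊕0⊕1⊕1⊕1⊕1⊕0⊕0⊕1⊕1⊕0⊕1⊕1⊕0⊕0 = 1
p2 (pos 2,3,6,7,10,11,14,15,18,19,22,23,26,27,30,31): XOR of data positions = 1⊕0⊕1⊕1⊕1⊕0⊕0⊕0⊕1⊕0⊕0⊕0⊕1⊕0⊕0 = 0
p4 (pos 4,5,6,7,12,13,14,15,20,21,22,23,28,29,30,31): XOR of data positions = 0⊕0⊕1⊕0⊕1⊕0⊕0⊕1⊕1⊕0⊕0⊕1⊕0⊕0⊕0 = 1
p8 (pos 8,9,10,11,12,13,14,15,24,25,26,27,28,29,30,31): XOR of data positions = 1⊕1⊕1⊕0⊕1⊕0⊕0⊕1⊕1⊕0⊕1⊕1⊕0⊕0⊕0 = 0
p16 (pos 16,17,18,19,20,21,22,23,24,25,26,27,28,29,30,31): XOR of data positions = 0⊕0⊕1⊕1⊕1⊕0⊕0⊕1⊕1⊕0⊕1⊕1⊕0⊕0⊕0 = 1
Codeword: 1011001011101001001110011011000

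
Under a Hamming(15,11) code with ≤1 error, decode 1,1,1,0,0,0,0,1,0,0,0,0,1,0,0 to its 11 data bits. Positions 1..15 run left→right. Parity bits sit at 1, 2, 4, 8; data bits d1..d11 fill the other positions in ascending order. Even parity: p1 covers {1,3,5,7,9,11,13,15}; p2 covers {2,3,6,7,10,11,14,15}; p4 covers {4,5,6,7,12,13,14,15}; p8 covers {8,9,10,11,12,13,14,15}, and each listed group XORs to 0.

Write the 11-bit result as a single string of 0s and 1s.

11000000100

s1 (pos 1,3,5,7,9,11,13,15): 1⊕1⊕0⊕0⊕0⊕0⊕1⊕0 = 1
s2 (pos 2,3,6,7,10,11,14,15): 1⊕1⊕0⊕0⊕0⊕0⊕0⊕0 = 0
s4 (pos 4,5,6,7,12,13,14,15): 0⊕0⊕0⊕0⊕0⊕1⊕0⊕0 = 1
s8 (pos 8,9,10,11,12,13,14,15): 1⊕0⊕0⊕0⊕0⊕1⊕0⊕0 = 0
Syndrome s8…s1 = 0101 → error at position 5.
Flip position 5: 111000010000100 → 111010010000100
Read data bits from positions 3,5,6,7,9,10,11,12,13,14,15: 11000000100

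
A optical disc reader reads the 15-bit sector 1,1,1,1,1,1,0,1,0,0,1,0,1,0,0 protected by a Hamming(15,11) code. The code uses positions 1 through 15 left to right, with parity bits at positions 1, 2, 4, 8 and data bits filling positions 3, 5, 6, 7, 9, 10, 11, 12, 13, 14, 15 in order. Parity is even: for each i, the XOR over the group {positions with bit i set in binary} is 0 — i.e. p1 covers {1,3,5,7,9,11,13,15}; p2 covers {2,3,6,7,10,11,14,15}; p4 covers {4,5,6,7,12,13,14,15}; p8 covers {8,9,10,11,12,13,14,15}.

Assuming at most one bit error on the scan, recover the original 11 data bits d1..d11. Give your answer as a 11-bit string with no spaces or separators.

s1 (pos 1,3,5,7,9,11,13,15): 1⊕1⊕1⊕0⊕0⊕1⊕1⊕0 = 1
s2 (pos 2,3,6,7,10,11,14,15): 1⊕1⊕1⊕0⊕0⊕1⊕0⊕0 = 0
s4 (pos 4,5,6,7,12,13,14,15): 1⊕1⊕1⊕0⊕0⊕1⊕0⊕0 = 0
s8 (pos 8,9,10,11,12,13,14,15): 1⊕0⊕0⊕1⊕0⊕1⊕0⊕0 = 1
Syndrome s8…s1 = 1001 → error at position 9.
Flip position 9: 111111010010100 → 111111011010100
Read data bits from positions 3,5,6,7,9,10,11,12,13,14,15: 11101010100

11101010100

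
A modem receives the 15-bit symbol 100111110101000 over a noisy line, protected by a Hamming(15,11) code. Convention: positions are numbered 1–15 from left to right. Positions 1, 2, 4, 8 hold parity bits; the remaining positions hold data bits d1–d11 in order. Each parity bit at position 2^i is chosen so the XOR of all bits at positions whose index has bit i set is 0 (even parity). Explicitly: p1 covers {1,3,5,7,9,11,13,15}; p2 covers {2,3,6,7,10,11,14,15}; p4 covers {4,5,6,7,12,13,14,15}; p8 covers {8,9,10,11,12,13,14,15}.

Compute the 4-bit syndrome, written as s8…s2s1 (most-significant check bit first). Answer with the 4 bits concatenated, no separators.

1111

s1 (pos 1,3,5,7,9,11,13,15): 1⊕0⊕1⊕1⊕0⊕0⊕0⊕0 = 1
s2 (pos 2,3,6,7,10,11,14,15): 0⊕0⊕1⊕1⊕1⊕0⊕0⊕0 = 1
s4 (pos 4,5,6,7,12,13,14,15): 1⊕1⊕1⊕1⊕1⊕0⊕0⊕0 = 1
s8 (pos 8,9,10,11,12,13,14,15): 1⊕0⊕1⊕0⊕1⊕0⊕0⊕0 = 1
Syndrome s8…s1 = 1111 → error at position 15.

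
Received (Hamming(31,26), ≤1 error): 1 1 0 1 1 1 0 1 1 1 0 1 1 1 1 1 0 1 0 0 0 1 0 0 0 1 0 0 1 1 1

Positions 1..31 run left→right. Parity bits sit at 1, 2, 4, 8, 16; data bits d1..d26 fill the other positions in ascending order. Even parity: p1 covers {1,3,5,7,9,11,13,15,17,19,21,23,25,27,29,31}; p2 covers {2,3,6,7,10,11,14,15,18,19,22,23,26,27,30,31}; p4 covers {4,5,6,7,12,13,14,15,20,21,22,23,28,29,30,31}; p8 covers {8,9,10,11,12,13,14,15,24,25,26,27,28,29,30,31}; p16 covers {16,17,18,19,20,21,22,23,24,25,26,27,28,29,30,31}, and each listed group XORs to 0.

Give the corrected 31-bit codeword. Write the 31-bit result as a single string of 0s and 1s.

1101110111011111010001000100011

s1 (pos 1,3,5,7,9,11,13,15,17,19,21,23,25,27,29,31): 1⊕0⊕1⊕0⊕1⊕0⊕1⊕1⊕0⊕0⊕0⊕0⊕0⊕0⊕1⊕1 = 1
s2 (pos 2,3,6,7,10,11,14,15,18,19,22,23,26,27,30,31): 1⊕0⊕1⊕0⊕1⊕0⊕1⊕1⊕1⊕0⊕1⊕0⊕1⊕0⊕1⊕1 = 0
s4 (pos 4,5,6,7,12,13,14,15,20,21,22,23,28,29,30,31): 1⊕1⊕1⊕0⊕1⊕1⊕1⊕1⊕0⊕0⊕1⊕0⊕0⊕1⊕1⊕1 = 1
s8 (pos 8,9,10,11,12,13,14,15,24,25,26,27,28,29,30,31): 1⊕1⊕1⊕0⊕1⊕1⊕1⊕1⊕0⊕0⊕1⊕0⊕0⊕1⊕1⊕1 = 1
s16 (pos 16,17,18,19,20,21,22,23,24,25,26,27,28,29,30,31): 1⊕0⊕1⊕0⊕0⊕0⊕1⊕0⊕0⊕0⊕1⊕0⊕0⊕1⊕1⊕1 = 1
Syndrome s16…s1 = 11101 → error at position 29.
Flip position 29: 1101110111011111010001000100111 → 1101110111011111010001000100011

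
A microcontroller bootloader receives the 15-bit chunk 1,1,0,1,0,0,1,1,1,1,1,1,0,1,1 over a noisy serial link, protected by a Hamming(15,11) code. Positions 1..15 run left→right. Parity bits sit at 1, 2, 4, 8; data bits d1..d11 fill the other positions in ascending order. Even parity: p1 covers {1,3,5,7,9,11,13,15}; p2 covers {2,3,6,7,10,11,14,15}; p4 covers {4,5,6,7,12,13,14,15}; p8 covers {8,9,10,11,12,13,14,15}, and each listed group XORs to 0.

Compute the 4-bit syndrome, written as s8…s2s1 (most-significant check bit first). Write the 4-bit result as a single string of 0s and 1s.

s1 (pos 1,3,5,7,9,11,13,15): 1⊕0⊕0⊕1⊕1⊕1⊕0⊕1 = 1
s2 (pos 2,3,6,7,10,11,14,15): 1⊕0⊕0⊕1⊕1⊕1⊕1⊕1 = 0
s4 (pos 4,5,6,7,12,13,14,15): 1⊕0⊕0⊕1⊕1⊕0⊕1⊕1 = 1
s8 (pos 8,9,10,11,12,13,14,15): 1⊕1⊕1⊕1⊕1⊕0⊕1⊕1 = 1
Syndrome s8…s1 = 1101 → error at position 13.

1101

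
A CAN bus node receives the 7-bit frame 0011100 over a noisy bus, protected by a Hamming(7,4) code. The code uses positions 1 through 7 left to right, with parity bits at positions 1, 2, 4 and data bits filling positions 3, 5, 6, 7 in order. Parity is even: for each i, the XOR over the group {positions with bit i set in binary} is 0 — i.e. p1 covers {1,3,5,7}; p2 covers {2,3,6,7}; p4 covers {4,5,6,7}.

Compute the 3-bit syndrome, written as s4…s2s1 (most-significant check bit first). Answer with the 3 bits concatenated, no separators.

010

s1 (pos 1,3,5,7): 0⊕1⊕1⊕0 = 0
s2 (pos 2,3,6,7): 0⊕1⊕0⊕0 = 1
s4 (pos 4,5,6,7): 1⊕1⊕0⊕0 = 0
Syndrome s4…s1 = 010 → error at position 2.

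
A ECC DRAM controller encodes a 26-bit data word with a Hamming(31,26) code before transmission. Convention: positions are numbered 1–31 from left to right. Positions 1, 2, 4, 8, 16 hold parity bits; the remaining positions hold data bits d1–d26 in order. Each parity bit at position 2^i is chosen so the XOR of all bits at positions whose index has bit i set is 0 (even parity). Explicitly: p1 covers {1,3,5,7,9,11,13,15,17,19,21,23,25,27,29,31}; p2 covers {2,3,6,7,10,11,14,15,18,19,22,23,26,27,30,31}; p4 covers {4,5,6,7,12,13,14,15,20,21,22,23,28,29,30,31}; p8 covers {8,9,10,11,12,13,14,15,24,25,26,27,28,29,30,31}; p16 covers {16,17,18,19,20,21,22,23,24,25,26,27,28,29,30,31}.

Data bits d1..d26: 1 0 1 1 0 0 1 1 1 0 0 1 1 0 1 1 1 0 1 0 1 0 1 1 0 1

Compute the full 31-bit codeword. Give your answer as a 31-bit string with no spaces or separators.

Place data at non-parity positions: p1 p2 1 p4 0 1 1 p8 0 0 1 1 1 0 0 p16 1 1 0 1 1 1 0 1 0 1 0 1 1 0 1
p1 (pos 1,3,5,7,9,11,13,15,17,19,21,23,25,27,29,31): XOR of data positions = 1⊕0⊕1⊕0⊕1⊕1⊕0⊕1⊕0⊕1⊕0⊕0⊕0⊕1⊕1 = 0
p2 (pos 2,3,6,7,10,11,14,15,18,19,22,23,26,27,30,31): XOR of data positions = 1⊕1⊕1⊕0⊕1⊕0⊕0⊕1⊕0⊕1⊕0⊕1⊕0⊕0⊕1 = 0
p4 (pos 4,5,6,7,12,13,14,15,20,21,22,23,28,29,30,31): XOR of data positions = 0⊕1⊕1⊕1⊕1⊕0⊕0⊕1⊕1⊕1⊕0⊕1⊕1⊕0⊕1 = 0
p8 (pos 8,9,10,11,12,13,14,15,24,25,26,27,28,29,30,31): XOR of data positions = 0⊕0⊕1⊕1⊕1⊕0⊕0⊕1⊕0⊕1⊕0⊕1⊕1⊕0⊕1 = 0
p16 (pos 16,17,18,19,20,21,22,23,24,25,26,27,28,29,30,31): XOR of data positions = 1⊕1⊕0⊕1⊕1⊕1⊕0⊕1⊕0⊕1⊕0⊕1⊕1⊕0⊕1 = 0
Codeword: 0010011000111000110111010101101

0010011000111000110111010101101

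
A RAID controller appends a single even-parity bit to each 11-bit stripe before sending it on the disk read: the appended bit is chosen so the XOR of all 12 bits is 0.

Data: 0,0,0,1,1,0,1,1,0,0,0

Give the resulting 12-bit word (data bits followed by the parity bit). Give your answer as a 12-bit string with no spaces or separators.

000110110000

XOR of the 11 data bits: 0⊕0⊕0⊕1⊕1⊕0⊕1⊕1⊕0⊕0⊕0 = 0
Parity bit = 0 (so all 12 bits XOR to 0).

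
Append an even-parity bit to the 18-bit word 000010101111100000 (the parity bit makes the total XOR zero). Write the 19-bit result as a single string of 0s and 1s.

XOR of the 18 data bits: 0⊕0⊕0⊕0⊕1⊕0⊕1⊕0⊕1⊕1⊕1⊕1⊕1⊕0⊕0⊕0⊕0⊕0 = 1
Parity bit = 1 (so all 19 bits XOR to 0).

0000101011111000001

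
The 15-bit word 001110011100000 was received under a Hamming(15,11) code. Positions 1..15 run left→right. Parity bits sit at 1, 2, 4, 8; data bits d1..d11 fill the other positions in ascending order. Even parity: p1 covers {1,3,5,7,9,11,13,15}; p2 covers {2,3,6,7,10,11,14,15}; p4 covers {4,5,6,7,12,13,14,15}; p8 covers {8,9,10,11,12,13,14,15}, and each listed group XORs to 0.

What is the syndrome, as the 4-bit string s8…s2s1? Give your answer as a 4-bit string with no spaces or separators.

s1 (pos 1,3,5,7,9,11,13,15): 0⊕1⊕1⊕0⊕1⊕0⊕0⊕0 = 1
s2 (pos 2,3,6,7,10,11,14,15): 0⊕1⊕0⊕0⊕1⊕0⊕0⊕0 = 0
s4 (pos 4,5,6,7,12,13,14,15): 1⊕1⊕0⊕0⊕0⊕0⊕0⊕0 = 0
s8 (pos 8,9,10,11,12,13,14,15): 1⊕1⊕1⊕0⊕0⊕0⊕0⊕0 = 1
Syndrome s8…s1 = 1001 → error at position 9.

1001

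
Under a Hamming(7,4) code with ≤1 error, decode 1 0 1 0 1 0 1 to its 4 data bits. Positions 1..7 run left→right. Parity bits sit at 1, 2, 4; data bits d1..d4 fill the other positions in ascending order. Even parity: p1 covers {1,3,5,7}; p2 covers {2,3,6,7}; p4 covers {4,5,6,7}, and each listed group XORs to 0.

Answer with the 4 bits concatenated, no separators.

s1 (pos 1,3,5,7): 1⊕1⊕1⊕1 = 0
s2 (pos 2,3,6,7): 0⊕1⊕0⊕1 = 0
s4 (pos 4,5,6,7): 0⊕1⊕0⊕1 = 0
Syndrome s4…s1 = 000 → no error.
Read data bits from positions 3,5,6,7: 1101

1101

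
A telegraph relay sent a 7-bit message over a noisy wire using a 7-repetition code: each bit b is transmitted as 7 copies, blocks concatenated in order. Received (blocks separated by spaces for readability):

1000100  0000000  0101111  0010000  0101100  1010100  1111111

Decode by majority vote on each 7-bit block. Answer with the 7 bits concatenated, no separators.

0010001

Block 1 (1000100): 2 ones → 0
Block 2 (0000000): 0 ones → 0
Block 3 (0101111): 5 ones → 1
Block 4 (0010000): 1 one → 0
Block 5 (0101100): 3 ones → 0
Block 6 (1010100): 3 ones → 0
Block 7 (1111111): 7 ones → 1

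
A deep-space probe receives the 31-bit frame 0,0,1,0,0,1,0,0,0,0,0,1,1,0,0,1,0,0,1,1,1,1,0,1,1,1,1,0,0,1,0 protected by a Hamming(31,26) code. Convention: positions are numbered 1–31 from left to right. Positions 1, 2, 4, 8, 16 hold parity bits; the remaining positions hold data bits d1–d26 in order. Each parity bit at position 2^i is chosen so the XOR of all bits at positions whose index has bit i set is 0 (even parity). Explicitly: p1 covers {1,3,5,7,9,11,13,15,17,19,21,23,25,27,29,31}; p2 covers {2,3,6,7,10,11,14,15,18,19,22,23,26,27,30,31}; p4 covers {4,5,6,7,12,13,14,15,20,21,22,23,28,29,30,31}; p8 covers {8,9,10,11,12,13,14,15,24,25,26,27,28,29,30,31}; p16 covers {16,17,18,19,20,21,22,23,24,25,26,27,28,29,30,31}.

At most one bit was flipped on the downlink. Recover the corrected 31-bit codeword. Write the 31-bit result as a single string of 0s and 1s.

s1 (pos 1,3,5,7,9,11,13,15,17,19,21,23,25,27,29,31): 0⊕1⊕0⊕0⊕0⊕0⊕1⊕0⊕0⊕1⊕1⊕0⊕1⊕1⊕0⊕0 = 0
s2 (pos 2,3,6,7,10,11,14,15,18,19,22,23,26,27,30,31): 0⊕1⊕1⊕0⊕0⊕0⊕0⊕0⊕0⊕1⊕1⊕0⊕1⊕1⊕1⊕0 = 1
s4 (pos 4,5,6,7,12,13,14,15,20,21,22,23,28,29,30,31): 0⊕0⊕1⊕0⊕1⊕1⊕0⊕0⊕1⊕1⊕1⊕0⊕0⊕0⊕1⊕0 = 1
s8 (pos 8,9,10,11,12,13,14,15,24,25,26,27,28,29,30,31): 0⊕0⊕0⊕0⊕1⊕1⊕0⊕0⊕1⊕1⊕1⊕1⊕0⊕0⊕1⊕0 = 1
s16 (pos 16,17,18,19,20,21,22,23,24,25,26,27,28,29,30,31): 1⊕0⊕0⊕1⊕1⊕1⊕1⊕0⊕1⊕1⊕1⊕1⊕0⊕0⊕1⊕0 = 0
Syndrome s16…s1 = 01110 → error at position 14.
Flip position 14: 0010010000011001001111011110010 → 0010010000011101001111011110010

0010010000011101001111011110010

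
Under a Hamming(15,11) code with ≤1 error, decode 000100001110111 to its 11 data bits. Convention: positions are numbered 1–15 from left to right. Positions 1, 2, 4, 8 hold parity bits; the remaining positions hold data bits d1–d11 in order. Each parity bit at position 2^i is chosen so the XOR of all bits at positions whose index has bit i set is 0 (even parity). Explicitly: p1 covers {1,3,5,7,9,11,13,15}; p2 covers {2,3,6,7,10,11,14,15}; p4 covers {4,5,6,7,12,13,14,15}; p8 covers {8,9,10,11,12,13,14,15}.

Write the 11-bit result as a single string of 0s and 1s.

s1 (pos 1,3,5,7,9,11,13,15): 0⊕0⊕0⊕0⊕1⊕1⊕1⊕1 = 0
s2 (pos 2,3,6,7,10,11,14,15): 0⊕0⊕0⊕0⊕1⊕1⊕1⊕1 = 0
s4 (pos 4,5,6,7,12,13,14,15): 1⊕0⊕0⊕0⊕0⊕1⊕1⊕1 = 0
s8 (pos 8,9,10,11,12,13,14,15): 0⊕1⊕1⊕1⊕0⊕1⊕1⊕1 = 0
Syndrome s8…s1 = 0000 → no error.
Read data bits from positions 3,5,6,7,9,10,11,12,13,14,15: 00001110111

00001110111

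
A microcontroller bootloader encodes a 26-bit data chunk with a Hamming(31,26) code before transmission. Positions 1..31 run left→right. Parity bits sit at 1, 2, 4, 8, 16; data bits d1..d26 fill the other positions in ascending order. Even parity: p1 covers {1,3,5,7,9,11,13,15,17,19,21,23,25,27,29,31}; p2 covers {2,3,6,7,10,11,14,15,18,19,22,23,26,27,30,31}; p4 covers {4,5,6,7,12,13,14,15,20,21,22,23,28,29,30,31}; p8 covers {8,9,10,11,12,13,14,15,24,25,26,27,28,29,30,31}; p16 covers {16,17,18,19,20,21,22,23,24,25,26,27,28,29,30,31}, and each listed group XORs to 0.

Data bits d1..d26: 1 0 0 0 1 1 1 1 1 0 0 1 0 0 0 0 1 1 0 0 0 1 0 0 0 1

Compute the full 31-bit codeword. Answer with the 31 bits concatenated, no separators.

0111000111111001100001100010001

Place data at non-parity positions: p1 p2 1 p4 0 0 0 p8 1 1 1 1 1 0 0 p16 1 0 0 0 0 1 1 0 0 0 1 0 0 0 1
p1 (pos 1,3,5,7,9,11,13,15,17,19,21,23,25,27,29,31): XOR of data positions = 1⊕0⊕0⊕1⊕1⊕1⊕0⊕1⊕0⊕0⊕1⊕0⊕1⊕0⊕1 = 0
p2 (pos 2,3,6,7,10,11,14,15,18,19,22,23,26,27,30,31): XOR of data positions = 1⊕0⊕0⊕1⊕1⊕0⊕0⊕0⊕0⊕1⊕1⊕0⊕1⊕0⊕1 = 1
p4 (pos 4,5,6,7,12,13,14,15,20,21,22,23,28,29,30,31): XOR of data positions = 0⊕0⊕0⊕1⊕1⊕0⊕0⊕0⊕0⊕1⊕1⊕0⊕0⊕0⊕1 = 1
p8 (pos 8,9,10,11,12,13,14,15,24,25,26,27,28,29,30,31): XOR of data positions = 1⊕1⊕1⊕1⊕1⊕0⊕0⊕0⊕0⊕0⊕1⊕0⊕0⊕0⊕1 = 1
p16 (pos 16,17,18,19,20,21,22,23,24,25,26,27,28,29,30,31): XOR of data positions = 1⊕0⊕0⊕0⊕0⊕1⊕1⊕0⊕0⊕0⊕1⊕0⊕0⊕0⊕1 = 1
Codeword: 0111000111111001100001100010001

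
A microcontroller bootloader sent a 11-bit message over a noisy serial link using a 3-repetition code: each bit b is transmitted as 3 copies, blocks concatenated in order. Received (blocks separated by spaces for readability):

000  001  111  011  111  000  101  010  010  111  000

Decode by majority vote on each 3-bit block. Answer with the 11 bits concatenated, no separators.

Block 1 (000): 0 ones → 0
Block 2 (001): 1 one → 0
Block 3 (111): 3 ones → 1
Block 4 (011): 2 ones → 1
Block 5 (111): 3 ones → 1
Block 6 (000): 0 ones → 0
Block 7 (101): 2 ones → 1
Block 8 (010): 1 one → 0
Block 9 (010): 1 one → 0
Block 10 (111): 3 ones → 1
Block 11 (000): 0 ones → 0

00111010010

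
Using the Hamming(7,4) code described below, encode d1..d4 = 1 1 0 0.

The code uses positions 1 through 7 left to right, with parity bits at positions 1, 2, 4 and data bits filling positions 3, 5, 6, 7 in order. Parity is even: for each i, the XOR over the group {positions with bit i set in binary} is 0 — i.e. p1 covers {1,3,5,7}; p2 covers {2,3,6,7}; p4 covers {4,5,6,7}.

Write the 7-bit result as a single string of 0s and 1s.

Place data at non-parity positions: p1 p2 1 p4 1 0 0
p1 (pos 1,3,5,7): XOR of data positions = 1⊕1⊕0 = 0
p2 (pos 2,3,6,7): XOR of data positions = 1⊕0⊕0 = 1
p4 (pos 4,5,6,7): XOR of data positions = 1⊕0⊕0 = 1
Codeword: 0111100

0111100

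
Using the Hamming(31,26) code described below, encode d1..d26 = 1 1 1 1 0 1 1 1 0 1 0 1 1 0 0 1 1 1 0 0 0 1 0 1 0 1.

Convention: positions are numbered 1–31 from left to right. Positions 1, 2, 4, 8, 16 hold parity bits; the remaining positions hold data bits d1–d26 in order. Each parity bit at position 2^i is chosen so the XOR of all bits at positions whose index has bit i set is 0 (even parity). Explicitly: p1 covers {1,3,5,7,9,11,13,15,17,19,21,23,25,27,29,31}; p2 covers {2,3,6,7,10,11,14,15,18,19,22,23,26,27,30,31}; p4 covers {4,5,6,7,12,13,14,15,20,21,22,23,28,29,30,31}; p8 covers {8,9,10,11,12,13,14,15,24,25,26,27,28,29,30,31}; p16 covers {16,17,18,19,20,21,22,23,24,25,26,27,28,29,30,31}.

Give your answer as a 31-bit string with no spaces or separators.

0110111101110100110011100010101

Place data at non-parity positions: p1 p2 1 p4 1 1 1 p8 0 1 1 1 0 1 0 p16 1 1 0 0 1 1 1 0 0 0 1 0 1 0 1
p1 (pos 1,3,5,7,9,11,13,15,17,19,21,23,25,27,29,31): XOR of data positions = 1⊕1⊕1⊕0⊕1⊕0⊕0⊕1⊕0⊕1⊕1⊕0⊕1⊕1⊕1 = 0
p2 (pos 2,3,6,7,10,11,14,15,18,19,22,23,26,27,30,31): XOR of data positions = 1⊕1⊕1⊕1⊕1⊕1⊕0⊕1⊕0⊕1⊕1⊕0⊕1⊕0⊕1 = 1
p4 (pos 4,5,6,7,12,13,14,15,20,21,22,23,28,29,30,31): XOR of data positions = 1⊕1⊕1⊕1⊕0⊕1⊕0⊕0⊕1⊕1⊕1⊕0⊕1⊕0⊕1 = 0
p8 (pos 8,9,10,11,12,13,14,15,24,25,26,27,28,29,30,31): XOR of data positions = 0⊕1⊕1⊕1⊕0⊕1⊕0⊕0⊕0⊕0⊕1⊕0⊕1⊕0⊕1 = 1
p16 (pos 16,17,18,19,20,21,22,23,24,25,26,27,28,29,30,31): XOR of data positions = 1⊕1⊕0⊕0⊕1⊕1⊕1⊕0⊕0⊕0⊕1⊕0⊕1⊕0⊕1 = 0
Codeword: 0110111101110100110011100010101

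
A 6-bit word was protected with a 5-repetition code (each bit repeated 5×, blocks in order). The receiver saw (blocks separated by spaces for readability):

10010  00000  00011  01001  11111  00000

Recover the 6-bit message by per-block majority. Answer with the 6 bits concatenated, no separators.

000010

Block 1 (10010): 2 ones → 0
Block 2 (00000): 0 ones → 0
Block 3 (00011): 2 ones → 0
Block 4 (01001): 2 ones → 0
Block 5 (11111): 5 ones → 1
Block 6 (00000): 0 ones → 0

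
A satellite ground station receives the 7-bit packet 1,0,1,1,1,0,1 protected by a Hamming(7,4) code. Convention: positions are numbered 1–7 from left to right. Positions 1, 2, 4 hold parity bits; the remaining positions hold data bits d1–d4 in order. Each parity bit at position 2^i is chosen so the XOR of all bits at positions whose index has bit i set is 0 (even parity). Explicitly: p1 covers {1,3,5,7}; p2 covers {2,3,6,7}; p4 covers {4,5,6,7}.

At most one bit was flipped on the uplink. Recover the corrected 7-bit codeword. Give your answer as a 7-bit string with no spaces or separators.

s1 (pos 1,3,5,7): 1⊕1⊕1⊕1 = 0
s2 (pos 2,3,6,7): 0⊕1⊕0⊕1 = 0
s4 (pos 4,5,6,7): 1⊕1⊕0⊕1 = 1
Syndrome s4…s1 = 100 → error at position 4.
Flip position 4: 1011101 → 1010101

1010101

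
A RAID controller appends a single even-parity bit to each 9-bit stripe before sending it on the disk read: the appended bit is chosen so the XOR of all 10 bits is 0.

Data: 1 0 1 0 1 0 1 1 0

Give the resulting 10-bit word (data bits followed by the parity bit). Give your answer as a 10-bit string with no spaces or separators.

1010101101

XOR of the 9 data bits: 1⊕0⊕1⊕0⊕1⊕0⊕1⊕1⊕0 = 1
Parity bit = 1 (so all 10 bits XOR to 0).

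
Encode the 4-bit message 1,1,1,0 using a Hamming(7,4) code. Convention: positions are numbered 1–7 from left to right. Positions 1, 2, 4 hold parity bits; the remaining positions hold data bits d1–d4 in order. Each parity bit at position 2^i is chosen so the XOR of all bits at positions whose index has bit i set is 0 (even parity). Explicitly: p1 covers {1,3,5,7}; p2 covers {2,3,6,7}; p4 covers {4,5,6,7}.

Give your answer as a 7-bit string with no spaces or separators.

Place data at non-parity positions: p1 p2 1 p4 1 1 0
p1 (pos 1,3,5,7): XOR of data positions = 1⊕1⊕0 = 0
p2 (pos 2,3,6,7): XOR of data positions = 1⊕1⊕0 = 0
p4 (pos 4,5,6,7): XOR of data positions = 1⊕1⊕0 = 0
Codeword: 0010110

0010110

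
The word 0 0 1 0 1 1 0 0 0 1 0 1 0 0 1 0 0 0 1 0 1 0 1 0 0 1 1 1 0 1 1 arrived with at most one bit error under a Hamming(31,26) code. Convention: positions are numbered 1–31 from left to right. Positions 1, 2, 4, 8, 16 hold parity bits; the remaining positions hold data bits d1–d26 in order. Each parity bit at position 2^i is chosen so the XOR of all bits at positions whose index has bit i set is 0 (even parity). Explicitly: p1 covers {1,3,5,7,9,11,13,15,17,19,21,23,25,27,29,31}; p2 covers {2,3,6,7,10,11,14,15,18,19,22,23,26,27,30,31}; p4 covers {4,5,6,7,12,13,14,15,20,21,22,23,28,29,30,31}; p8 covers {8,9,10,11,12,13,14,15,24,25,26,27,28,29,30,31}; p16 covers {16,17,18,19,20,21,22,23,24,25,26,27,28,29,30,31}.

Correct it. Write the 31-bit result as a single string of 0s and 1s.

s1 (pos 1,3,5,7,9,11,13,15,17,19,21,23,25,27,29,31): 0⊕1⊕1⊕0⊕0⊕0⊕0⊕1⊕0⊕1⊕1⊕1⊕0⊕1⊕0⊕1 = 0
s2 (pos 2,3,6,7,10,11,14,15,18,19,22,23,26,27,30,31): 0⊕1⊕1⊕0⊕1⊕0⊕0⊕1⊕0⊕1⊕0⊕1⊕1⊕1⊕1⊕1 = 0
s4 (pos 4,5,6,7,12,13,14,15,20,21,22,23,28,29,30,31): 0⊕1⊕1⊕0⊕1⊕0⊕0⊕1⊕0⊕1⊕0⊕1⊕1⊕0⊕1⊕1 = 1
s8 (pos 8,9,10,11,12,13,14,15,24,25,26,27,28,29,30,31): 0⊕0⊕1⊕0⊕1⊕0⊕0⊕1⊕0⊕0⊕1⊕1⊕1⊕0⊕1⊕1 = 0
s16 (pos 16,17,18,19,20,21,22,23,24,25,26,27,28,29,30,31): 0⊕0⊕0⊕1⊕0⊕1⊕0⊕1⊕0⊕0⊕1⊕1⊕1⊕0⊕1⊕1 = 0
Syndrome s16…s1 = 00100 → error at position 4.
Flip position 4: 0010110001010010001010100111011 → 0011110001010010001010100111011

0011110001010010001010100111011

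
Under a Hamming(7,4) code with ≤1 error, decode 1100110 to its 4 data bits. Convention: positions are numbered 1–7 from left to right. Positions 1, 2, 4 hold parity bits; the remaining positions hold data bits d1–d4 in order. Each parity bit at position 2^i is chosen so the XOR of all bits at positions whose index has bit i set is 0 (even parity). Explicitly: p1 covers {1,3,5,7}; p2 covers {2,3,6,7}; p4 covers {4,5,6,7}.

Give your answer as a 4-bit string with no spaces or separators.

s1 (pos 1,3,5,7): 1⊕0⊕1⊕0 = 0
s2 (pos 2,3,6,7): 1⊕0⊕1⊕0 = 0
s4 (pos 4,5,6,7): 0⊕1⊕1⊕0 = 0
Syndrome s4…s1 = 000 → no error.
Read data bits from positions 3,5,6,7: 0110

0110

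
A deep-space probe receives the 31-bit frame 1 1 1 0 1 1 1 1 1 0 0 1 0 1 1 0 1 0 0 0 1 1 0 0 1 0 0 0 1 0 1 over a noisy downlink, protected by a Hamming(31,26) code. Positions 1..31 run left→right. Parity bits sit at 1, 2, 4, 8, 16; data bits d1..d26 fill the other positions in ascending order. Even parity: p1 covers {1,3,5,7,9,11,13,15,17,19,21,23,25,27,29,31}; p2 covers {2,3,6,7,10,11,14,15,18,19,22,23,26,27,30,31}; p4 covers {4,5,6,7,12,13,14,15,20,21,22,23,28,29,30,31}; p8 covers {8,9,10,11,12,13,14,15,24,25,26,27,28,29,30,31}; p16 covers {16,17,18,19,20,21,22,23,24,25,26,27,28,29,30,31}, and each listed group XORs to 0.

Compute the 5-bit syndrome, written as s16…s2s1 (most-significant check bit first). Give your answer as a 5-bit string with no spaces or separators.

00001

s1 (pos 1,3,5,7,9,11,13,15,17,19,21,23,25,27,29,31): 1⊕1⊕1⊕1⊕1⊕0⊕0⊕1⊕1⊕0⊕1⊕0⊕1⊕0⊕1⊕1 = 1
s2 (pos 2,3,6,7,10,11,14,15,18,19,22,23,26,27,30,31): 1⊕1⊕1⊕1⊕0⊕0⊕1⊕1⊕0⊕0⊕1⊕0⊕0⊕0⊕0⊕1 = 0
s4 (pos 4,5,6,7,12,13,14,15,20,21,22,23,28,29,30,31): 0⊕1⊕1⊕1⊕1⊕0⊕1⊕1⊕0⊕1⊕1⊕0⊕0⊕1⊕0⊕1 = 0
s8 (pos 8,9,10,11,12,13,14,15,24,25,26,27,28,29,30,31): 1⊕1⊕0⊕0⊕1⊕0⊕1⊕1⊕0⊕1⊕0⊕0⊕0⊕1⊕0⊕1 = 0
s16 (pos 16,17,18,19,20,21,22,23,24,25,26,27,28,29,30,31): 0⊕1⊕0⊕0⊕0⊕1⊕1⊕0⊕0⊕1⊕0⊕0⊕0⊕1⊕0⊕1 = 0
Syndrome s16…s1 = 00001 → error at position 1.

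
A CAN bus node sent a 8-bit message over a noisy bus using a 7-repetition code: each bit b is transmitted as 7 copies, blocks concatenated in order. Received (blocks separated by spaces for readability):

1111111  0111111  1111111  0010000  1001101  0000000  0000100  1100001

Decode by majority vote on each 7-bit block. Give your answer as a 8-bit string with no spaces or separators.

Block 1 (1111111): 7 ones → 1
Block 2 (0111111): 6 ones → 1
Block 3 (1111111): 7 ones → 1
Block 4 (0010000): 1 one → 0
Block 5 (1001101): 4 ones → 1
Block 6 (0000000): 0 ones → 0
Block 7 (0000100): 1 one → 0
Block 8 (1100001): 3 ones → 0

11101000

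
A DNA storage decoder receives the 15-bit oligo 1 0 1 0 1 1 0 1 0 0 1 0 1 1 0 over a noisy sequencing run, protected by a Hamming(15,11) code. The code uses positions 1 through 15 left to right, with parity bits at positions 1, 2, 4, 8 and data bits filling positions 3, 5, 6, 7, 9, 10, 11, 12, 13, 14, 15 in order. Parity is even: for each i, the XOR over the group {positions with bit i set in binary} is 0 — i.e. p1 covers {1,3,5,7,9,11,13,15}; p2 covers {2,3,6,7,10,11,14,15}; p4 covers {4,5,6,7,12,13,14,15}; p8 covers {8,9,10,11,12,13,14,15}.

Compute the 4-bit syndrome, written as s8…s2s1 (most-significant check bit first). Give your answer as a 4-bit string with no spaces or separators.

s1 (pos 1,3,5,7,9,11,13,15): 1⊕1⊕1⊕0⊕0⊕1⊕1⊕0 = 1
s2 (pos 2,3,6,7,10,11,14,15): 0⊕1⊕1⊕0⊕0⊕1⊕1⊕0 = 0
s4 (pos 4,5,6,7,12,13,14,15): 0⊕1⊕1⊕0⊕0⊕1⊕1⊕0 = 0
s8 (pos 8,9,10,11,12,13,14,15): 1⊕0⊕0⊕1⊕0⊕1⊕1⊕0 = 0
Syndrome s8…s1 = 0001 → error at position 1.

0001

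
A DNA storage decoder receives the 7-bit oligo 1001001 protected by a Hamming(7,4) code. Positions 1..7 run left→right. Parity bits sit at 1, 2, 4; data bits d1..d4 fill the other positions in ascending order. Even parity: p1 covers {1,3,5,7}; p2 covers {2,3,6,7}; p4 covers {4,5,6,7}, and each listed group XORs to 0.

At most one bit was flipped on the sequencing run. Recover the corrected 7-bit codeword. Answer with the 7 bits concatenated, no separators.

s1 (pos 1,3,5,7): 1⊕0⊕0⊕1 = 0
s2 (pos 2,3,6,7): 0⊕0⊕0⊕1 = 1
s4 (pos 4,5,6,7): 1⊕0⊕0⊕1 = 0
Syndrome s4…s1 = 010 → error at position 2.
Flip position 2: 1001001 → 1101001

1101001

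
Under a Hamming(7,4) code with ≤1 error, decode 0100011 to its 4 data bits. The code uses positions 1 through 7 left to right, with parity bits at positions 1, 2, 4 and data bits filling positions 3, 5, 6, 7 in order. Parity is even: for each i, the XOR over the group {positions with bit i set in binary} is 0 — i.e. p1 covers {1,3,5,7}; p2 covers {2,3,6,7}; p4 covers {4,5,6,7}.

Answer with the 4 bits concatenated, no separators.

s1 (pos 1,3,5,7): 0⊕0⊕0⊕1 = 1
s2 (pos 2,3,6,7): 1⊕0⊕1⊕1 = 1
s4 (pos 4,5,6,7): 0⊕0⊕1⊕1 = 0
Syndrome s4…s1 = 011 → error at position 3.
Flip position 3: 0100011 → 0110011
Read data bits from positions 3,5,6,7: 1011

1011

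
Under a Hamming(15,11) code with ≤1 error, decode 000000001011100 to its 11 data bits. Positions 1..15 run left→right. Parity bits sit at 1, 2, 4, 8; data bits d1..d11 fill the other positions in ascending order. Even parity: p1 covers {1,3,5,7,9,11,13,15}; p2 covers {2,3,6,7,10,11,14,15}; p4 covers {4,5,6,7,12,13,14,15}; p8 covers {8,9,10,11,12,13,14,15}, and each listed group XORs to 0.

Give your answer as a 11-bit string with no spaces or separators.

10001011100

s1 (pos 1,3,5,7,9,11,13,15): 0⊕0⊕0⊕0⊕1⊕1⊕1⊕0 = 1
s2 (pos 2,3,6,7,10,11,14,15): 0⊕0⊕0⊕0⊕0⊕1⊕0⊕0 = 1
s4 (pos 4,5,6,7,12,13,14,15): 0⊕0⊕0⊕0⊕1⊕1⊕0⊕0 = 0
s8 (pos 8,9,10,11,12,13,14,15): 0⊕1⊕0⊕1⊕1⊕1⊕0⊕0 = 0
Syndrome s8…s1 = 0011 → error at position 3.
Flip position 3: 000000001011100 → 001000001011100
Read data bits from positions 3,5,6,7,9,10,11,12,13,14,15: 10001011100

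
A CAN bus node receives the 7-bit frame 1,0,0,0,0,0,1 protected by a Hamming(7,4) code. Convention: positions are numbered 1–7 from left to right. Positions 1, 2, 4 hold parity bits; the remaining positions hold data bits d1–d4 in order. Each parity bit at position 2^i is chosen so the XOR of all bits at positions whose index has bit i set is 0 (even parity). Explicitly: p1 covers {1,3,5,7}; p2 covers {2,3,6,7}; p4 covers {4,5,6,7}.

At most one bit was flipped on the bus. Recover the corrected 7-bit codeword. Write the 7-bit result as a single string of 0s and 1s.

1000011

s1 (pos 1,3,5,7): 1⊕0⊕0⊕1 = 0
s2 (pos 2,3,6,7): 0⊕0⊕0⊕1 = 1
s4 (pos 4,5,6,7): 0⊕0⊕0⊕1 = 1
Syndrome s4…s1 = 110 → error at position 6.
Flip position 6: 1000001 → 1000011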